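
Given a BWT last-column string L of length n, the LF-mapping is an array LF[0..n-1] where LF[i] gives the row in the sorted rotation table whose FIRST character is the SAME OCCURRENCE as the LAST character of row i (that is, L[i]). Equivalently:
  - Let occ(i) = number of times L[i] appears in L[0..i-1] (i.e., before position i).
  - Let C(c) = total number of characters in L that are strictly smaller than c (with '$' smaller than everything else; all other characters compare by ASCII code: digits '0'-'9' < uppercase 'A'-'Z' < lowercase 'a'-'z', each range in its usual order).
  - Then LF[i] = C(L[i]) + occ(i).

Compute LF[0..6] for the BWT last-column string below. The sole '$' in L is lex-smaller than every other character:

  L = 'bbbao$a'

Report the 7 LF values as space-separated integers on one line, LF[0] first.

Answer: 3 4 5 1 6 0 2

Derivation:
Char counts: '$':1, 'a':2, 'b':3, 'o':1
C (first-col start): C('$')=0, C('a')=1, C('b')=3, C('o')=6
L[0]='b': occ=0, LF[0]=C('b')+0=3+0=3
L[1]='b': occ=1, LF[1]=C('b')+1=3+1=4
L[2]='b': occ=2, LF[2]=C('b')+2=3+2=5
L[3]='a': occ=0, LF[3]=C('a')+0=1+0=1
L[4]='o': occ=0, LF[4]=C('o')+0=6+0=6
L[5]='$': occ=0, LF[5]=C('$')+0=0+0=0
L[6]='a': occ=1, LF[6]=C('a')+1=1+1=2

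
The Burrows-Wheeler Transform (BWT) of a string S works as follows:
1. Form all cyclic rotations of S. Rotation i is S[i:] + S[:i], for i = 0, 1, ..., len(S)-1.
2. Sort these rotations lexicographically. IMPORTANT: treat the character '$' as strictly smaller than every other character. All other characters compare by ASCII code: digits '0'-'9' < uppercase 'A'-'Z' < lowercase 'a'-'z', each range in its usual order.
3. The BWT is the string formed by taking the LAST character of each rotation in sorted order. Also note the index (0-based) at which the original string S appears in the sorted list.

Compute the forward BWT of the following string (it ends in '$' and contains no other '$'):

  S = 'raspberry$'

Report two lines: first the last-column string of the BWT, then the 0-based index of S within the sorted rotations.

All 10 rotations (rotation i = S[i:]+S[:i]):
  rot[0] = raspberry$
  rot[1] = aspberry$r
  rot[2] = spberry$ra
  rot[3] = pberry$ras
  rot[4] = berry$rasp
  rot[5] = erry$raspb
  rot[6] = rry$raspbe
  rot[7] = ry$raspber
  rot[8] = y$raspberr
  rot[9] = $raspberry
Sorted (with $ < everything):
  sorted[0] = $raspberry  (last char: 'y')
  sorted[1] = aspberry$r  (last char: 'r')
  sorted[2] = berry$rasp  (last char: 'p')
  sorted[3] = erry$raspb  (last char: 'b')
  sorted[4] = pberry$ras  (last char: 's')
  sorted[5] = raspberry$  (last char: '$')
  sorted[6] = rry$raspbe  (last char: 'e')
  sorted[7] = ry$raspber  (last char: 'r')
  sorted[8] = spberry$ra  (last char: 'a')
  sorted[9] = y$raspberr  (last char: 'r')
Last column: yrpbs$erar
Original string S is at sorted index 5

Answer: yrpbs$erar
5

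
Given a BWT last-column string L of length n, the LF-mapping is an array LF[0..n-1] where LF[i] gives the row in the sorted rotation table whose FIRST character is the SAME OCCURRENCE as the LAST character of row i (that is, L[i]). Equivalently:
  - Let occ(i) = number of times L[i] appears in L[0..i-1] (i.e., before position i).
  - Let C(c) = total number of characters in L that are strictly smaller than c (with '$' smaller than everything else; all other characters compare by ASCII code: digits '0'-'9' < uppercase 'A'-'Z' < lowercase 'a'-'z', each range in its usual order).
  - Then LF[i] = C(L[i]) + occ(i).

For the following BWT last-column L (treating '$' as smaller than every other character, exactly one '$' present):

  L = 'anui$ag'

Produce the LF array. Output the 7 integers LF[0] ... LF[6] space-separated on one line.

Char counts: '$':1, 'a':2, 'g':1, 'i':1, 'n':1, 'u':1
C (first-col start): C('$')=0, C('a')=1, C('g')=3, C('i')=4, C('n')=5, C('u')=6
L[0]='a': occ=0, LF[0]=C('a')+0=1+0=1
L[1]='n': occ=0, LF[1]=C('n')+0=5+0=5
L[2]='u': occ=0, LF[2]=C('u')+0=6+0=6
L[3]='i': occ=0, LF[3]=C('i')+0=4+0=4
L[4]='$': occ=0, LF[4]=C('$')+0=0+0=0
L[5]='a': occ=1, LF[5]=C('a')+1=1+1=2
L[6]='g': occ=0, LF[6]=C('g')+0=3+0=3

Answer: 1 5 6 4 0 2 3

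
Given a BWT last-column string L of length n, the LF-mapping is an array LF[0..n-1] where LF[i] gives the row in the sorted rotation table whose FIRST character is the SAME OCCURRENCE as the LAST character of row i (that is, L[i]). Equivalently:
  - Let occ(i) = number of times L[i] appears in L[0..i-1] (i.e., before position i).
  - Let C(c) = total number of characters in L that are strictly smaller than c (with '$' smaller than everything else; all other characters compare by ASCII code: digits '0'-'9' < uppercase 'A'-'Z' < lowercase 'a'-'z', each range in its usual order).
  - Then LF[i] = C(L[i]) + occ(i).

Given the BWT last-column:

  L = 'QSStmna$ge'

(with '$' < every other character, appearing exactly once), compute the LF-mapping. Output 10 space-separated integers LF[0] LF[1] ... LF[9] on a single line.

Answer: 1 2 3 9 7 8 4 0 6 5

Derivation:
Char counts: '$':1, 'Q':1, 'S':2, 'a':1, 'e':1, 'g':1, 'm':1, 'n':1, 't':1
C (first-col start): C('$')=0, C('Q')=1, C('S')=2, C('a')=4, C('e')=5, C('g')=6, C('m')=7, C('n')=8, C('t')=9
L[0]='Q': occ=0, LF[0]=C('Q')+0=1+0=1
L[1]='S': occ=0, LF[1]=C('S')+0=2+0=2
L[2]='S': occ=1, LF[2]=C('S')+1=2+1=3
L[3]='t': occ=0, LF[3]=C('t')+0=9+0=9
L[4]='m': occ=0, LF[4]=C('m')+0=7+0=7
L[5]='n': occ=0, LF[5]=C('n')+0=8+0=8
L[6]='a': occ=0, LF[6]=C('a')+0=4+0=4
L[7]='$': occ=0, LF[7]=C('$')+0=0+0=0
L[8]='g': occ=0, LF[8]=C('g')+0=6+0=6
L[9]='e': occ=0, LF[9]=C('e')+0=5+0=5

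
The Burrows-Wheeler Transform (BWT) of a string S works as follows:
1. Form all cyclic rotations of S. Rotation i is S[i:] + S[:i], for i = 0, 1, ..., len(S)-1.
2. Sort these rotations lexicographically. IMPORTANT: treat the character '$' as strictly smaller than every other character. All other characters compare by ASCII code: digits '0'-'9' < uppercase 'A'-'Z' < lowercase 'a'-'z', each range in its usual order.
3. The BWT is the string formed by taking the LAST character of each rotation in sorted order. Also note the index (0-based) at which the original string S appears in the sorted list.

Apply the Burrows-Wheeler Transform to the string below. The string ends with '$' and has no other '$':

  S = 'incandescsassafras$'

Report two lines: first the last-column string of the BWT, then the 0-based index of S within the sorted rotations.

Answer: sscrsnsnda$iafascea
10

Derivation:
All 19 rotations (rotation i = S[i:]+S[:i]):
  rot[0] = incandescsassafras$
  rot[1] = ncandescsassafras$i
  rot[2] = candescsassafras$in
  rot[3] = andescsassafras$inc
  rot[4] = ndescsassafras$inca
  rot[5] = descsassafras$incan
  rot[6] = escsassafras$incand
  rot[7] = scsassafras$incande
  rot[8] = csassafras$incandes
  rot[9] = sassafras$incandesc
  rot[10] = assafras$incandescs
  rot[11] = ssafras$incandescsa
  rot[12] = safras$incandescsas
  rot[13] = afras$incandescsass
  rot[14] = fras$incandescsassa
  rot[15] = ras$incandescsassaf
  rot[16] = as$incandescsassafr
  rot[17] = s$incandescsassafra
  rot[18] = $incandescsassafras
Sorted (with $ < everything):
  sorted[0] = $incandescsassafras  (last char: 's')
  sorted[1] = afras$incandescsass  (last char: 's')
  sorted[2] = andescsassafras$inc  (last char: 'c')
  sorted[3] = as$incandescsassafr  (last char: 'r')
  sorted[4] = assafras$incandescs  (last char: 's')
  sorted[5] = candescsassafras$in  (last char: 'n')
  sorted[6] = csassafras$incandes  (last char: 's')
  sorted[7] = descsassafras$incan  (last char: 'n')
  sorted[8] = escsassafras$incand  (last char: 'd')
  sorted[9] = fras$incandescsassa  (last char: 'a')
  sorted[10] = incandescsassafras$  (last char: '$')
  sorted[11] = ncandescsassafras$i  (last char: 'i')
  sorted[12] = ndescsassafras$inca  (last char: 'a')
  sorted[13] = ras$incandescsassaf  (last char: 'f')
  sorted[14] = s$incandescsassafra  (last char: 'a')
  sorted[15] = safras$incandescsas  (last char: 's')
  sorted[16] = sassafras$incandesc  (last char: 'c')
  sorted[17] = scsassafras$incande  (last char: 'e')
  sorted[18] = ssafras$incandescsa  (last char: 'a')
Last column: sscrsnsnda$iafascea
Original string S is at sorted index 10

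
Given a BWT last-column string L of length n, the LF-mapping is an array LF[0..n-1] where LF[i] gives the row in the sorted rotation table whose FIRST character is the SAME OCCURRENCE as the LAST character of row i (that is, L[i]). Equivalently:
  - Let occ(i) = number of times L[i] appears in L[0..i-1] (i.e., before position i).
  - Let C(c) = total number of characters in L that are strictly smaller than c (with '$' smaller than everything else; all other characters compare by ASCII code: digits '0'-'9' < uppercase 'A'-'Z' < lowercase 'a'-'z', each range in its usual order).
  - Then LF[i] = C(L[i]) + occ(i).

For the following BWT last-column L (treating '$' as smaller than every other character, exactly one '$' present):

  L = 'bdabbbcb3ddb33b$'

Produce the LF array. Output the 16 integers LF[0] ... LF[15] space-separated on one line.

Answer: 5 13 4 6 7 8 12 9 1 14 15 10 2 3 11 0

Derivation:
Char counts: '$':1, '3':3, 'a':1, 'b':7, 'c':1, 'd':3
C (first-col start): C('$')=0, C('3')=1, C('a')=4, C('b')=5, C('c')=12, C('d')=13
L[0]='b': occ=0, LF[0]=C('b')+0=5+0=5
L[1]='d': occ=0, LF[1]=C('d')+0=13+0=13
L[2]='a': occ=0, LF[2]=C('a')+0=4+0=4
L[3]='b': occ=1, LF[3]=C('b')+1=5+1=6
L[4]='b': occ=2, LF[4]=C('b')+2=5+2=7
L[5]='b': occ=3, LF[5]=C('b')+3=5+3=8
L[6]='c': occ=0, LF[6]=C('c')+0=12+0=12
L[7]='b': occ=4, LF[7]=C('b')+4=5+4=9
L[8]='3': occ=0, LF[8]=C('3')+0=1+0=1
L[9]='d': occ=1, LF[9]=C('d')+1=13+1=14
L[10]='d': occ=2, LF[10]=C('d')+2=13+2=15
L[11]='b': occ=5, LF[11]=C('b')+5=5+5=10
L[12]='3': occ=1, LF[12]=C('3')+1=1+1=2
L[13]='3': occ=2, LF[13]=C('3')+2=1+2=3
L[14]='b': occ=6, LF[14]=C('b')+6=5+6=11
L[15]='$': occ=0, LF[15]=C('$')+0=0+0=0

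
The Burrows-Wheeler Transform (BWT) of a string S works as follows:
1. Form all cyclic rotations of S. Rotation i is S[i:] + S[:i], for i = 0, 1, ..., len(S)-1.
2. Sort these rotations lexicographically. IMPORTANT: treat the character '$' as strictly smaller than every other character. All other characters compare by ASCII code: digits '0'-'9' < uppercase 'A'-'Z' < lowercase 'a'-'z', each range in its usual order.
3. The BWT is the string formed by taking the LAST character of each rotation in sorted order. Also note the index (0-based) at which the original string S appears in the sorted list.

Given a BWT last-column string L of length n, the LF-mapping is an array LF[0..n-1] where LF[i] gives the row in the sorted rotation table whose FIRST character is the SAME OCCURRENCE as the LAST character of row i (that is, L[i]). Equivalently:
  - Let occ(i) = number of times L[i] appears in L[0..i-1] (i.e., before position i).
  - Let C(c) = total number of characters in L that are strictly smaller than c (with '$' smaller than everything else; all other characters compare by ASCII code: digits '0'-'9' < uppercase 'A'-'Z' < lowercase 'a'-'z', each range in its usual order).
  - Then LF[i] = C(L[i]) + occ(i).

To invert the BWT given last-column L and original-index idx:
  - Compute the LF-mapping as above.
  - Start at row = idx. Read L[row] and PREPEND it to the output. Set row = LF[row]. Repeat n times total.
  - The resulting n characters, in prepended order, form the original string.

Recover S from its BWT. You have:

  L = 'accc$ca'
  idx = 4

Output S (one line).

Answer: caccca$

Derivation:
LF mapping: 1 3 4 5 0 6 2
Walk LF starting at row 4, prepending L[row]:
  step 1: row=4, L[4]='$', prepend. Next row=LF[4]=0
  step 2: row=0, L[0]='a', prepend. Next row=LF[0]=1
  step 3: row=1, L[1]='c', prepend. Next row=LF[1]=3
  step 4: row=3, L[3]='c', prepend. Next row=LF[3]=5
  step 5: row=5, L[5]='c', prepend. Next row=LF[5]=6
  step 6: row=6, L[6]='a', prepend. Next row=LF[6]=2
  step 7: row=2, L[2]='c', prepend. Next row=LF[2]=4
Reversed output: caccca$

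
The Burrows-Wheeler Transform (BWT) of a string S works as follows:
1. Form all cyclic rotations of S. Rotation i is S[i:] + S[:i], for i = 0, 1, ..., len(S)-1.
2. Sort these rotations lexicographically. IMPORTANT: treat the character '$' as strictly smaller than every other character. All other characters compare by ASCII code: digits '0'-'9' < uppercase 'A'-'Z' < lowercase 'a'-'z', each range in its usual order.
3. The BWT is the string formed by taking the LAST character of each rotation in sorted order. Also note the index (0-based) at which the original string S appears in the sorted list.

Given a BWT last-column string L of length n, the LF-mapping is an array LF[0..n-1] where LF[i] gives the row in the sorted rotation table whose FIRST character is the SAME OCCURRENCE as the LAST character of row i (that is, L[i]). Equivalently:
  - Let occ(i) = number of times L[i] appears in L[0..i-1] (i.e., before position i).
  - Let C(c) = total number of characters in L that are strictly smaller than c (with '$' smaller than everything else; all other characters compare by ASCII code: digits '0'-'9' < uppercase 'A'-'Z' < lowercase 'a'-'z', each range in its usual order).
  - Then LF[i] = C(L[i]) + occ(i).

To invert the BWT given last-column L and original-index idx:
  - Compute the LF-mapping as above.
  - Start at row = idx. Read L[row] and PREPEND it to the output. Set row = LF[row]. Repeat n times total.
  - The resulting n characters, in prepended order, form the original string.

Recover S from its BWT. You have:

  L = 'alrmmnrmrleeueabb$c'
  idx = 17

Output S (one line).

Answer: remembrancumbrella$

Derivation:
LF mapping: 1 9 15 11 12 14 16 13 17 10 6 7 18 8 2 3 4 0 5
Walk LF starting at row 17, prepending L[row]:
  step 1: row=17, L[17]='$', prepend. Next row=LF[17]=0
  step 2: row=0, L[0]='a', prepend. Next row=LF[0]=1
  step 3: row=1, L[1]='l', prepend. Next row=LF[1]=9
  step 4: row=9, L[9]='l', prepend. Next row=LF[9]=10
  step 5: row=10, L[10]='e', prepend. Next row=LF[10]=6
  step 6: row=6, L[6]='r', prepend. Next row=LF[6]=16
  step 7: row=16, L[16]='b', prepend. Next row=LF[16]=4
  step 8: row=4, L[4]='m', prepend. Next row=LF[4]=12
  step 9: row=12, L[12]='u', prepend. Next row=LF[12]=18
  step 10: row=18, L[18]='c', prepend. Next row=LF[18]=5
  step 11: row=5, L[5]='n', prepend. Next row=LF[5]=14
  step 12: row=14, L[14]='a', prepend. Next row=LF[14]=2
  step 13: row=2, L[2]='r', prepend. Next row=LF[2]=15
  step 14: row=15, L[15]='b', prepend. Next row=LF[15]=3
  step 15: row=3, L[3]='m', prepend. Next row=LF[3]=11
  step 16: row=11, L[11]='e', prepend. Next row=LF[11]=7
  step 17: row=7, L[7]='m', prepend. Next row=LF[7]=13
  step 18: row=13, L[13]='e', prepend. Next row=LF[13]=8
  step 19: row=8, L[8]='r', prepend. Next row=LF[8]=17
Reversed output: remembrancumbrella$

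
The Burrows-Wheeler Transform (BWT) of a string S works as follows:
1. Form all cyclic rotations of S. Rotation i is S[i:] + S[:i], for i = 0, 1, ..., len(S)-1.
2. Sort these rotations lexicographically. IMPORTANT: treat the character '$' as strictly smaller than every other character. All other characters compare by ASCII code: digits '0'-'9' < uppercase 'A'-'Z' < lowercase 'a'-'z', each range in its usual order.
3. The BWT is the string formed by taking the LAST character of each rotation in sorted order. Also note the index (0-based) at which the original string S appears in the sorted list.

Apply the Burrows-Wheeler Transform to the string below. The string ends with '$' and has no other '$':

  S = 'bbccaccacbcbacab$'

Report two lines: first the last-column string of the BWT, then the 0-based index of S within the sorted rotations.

Answer: bcbccac$cbaccbaab
7

Derivation:
All 17 rotations (rotation i = S[i:]+S[:i]):
  rot[0] = bbccaccacbcbacab$
  rot[1] = bccaccacbcbacab$b
  rot[2] = ccaccacbcbacab$bb
  rot[3] = caccacbcbacab$bbc
  rot[4] = accacbcbacab$bbcc
  rot[5] = ccacbcbacab$bbcca
  rot[6] = cacbcbacab$bbccac
  rot[7] = acbcbacab$bbccacc
  rot[8] = cbcbacab$bbccacca
  rot[9] = bcbacab$bbccaccac
  rot[10] = cbacab$bbccaccacb
  rot[11] = bacab$bbccaccacbc
  rot[12] = acab$bbccaccacbcb
  rot[13] = cab$bbccaccacbcba
  rot[14] = ab$bbccaccacbcbac
  rot[15] = b$bbccaccacbcbaca
  rot[16] = $bbccaccacbcbacab
Sorted (with $ < everything):
  sorted[0] = $bbccaccacbcbacab  (last char: 'b')
  sorted[1] = ab$bbccaccacbcbac  (last char: 'c')
  sorted[2] = acab$bbccaccacbcb  (last char: 'b')
  sorted[3] = acbcbacab$bbccacc  (last char: 'c')
  sorted[4] = accacbcbacab$bbcc  (last char: 'c')
  sorted[5] = b$bbccaccacbcbaca  (last char: 'a')
  sorted[6] = bacab$bbccaccacbc  (last char: 'c')
  sorted[7] = bbccaccacbcbacab$  (last char: '$')
  sorted[8] = bcbacab$bbccaccac  (last char: 'c')
  sorted[9] = bccaccacbcbacab$b  (last char: 'b')
  sorted[10] = cab$bbccaccacbcba  (last char: 'a')
  sorted[11] = cacbcbacab$bbccac  (last char: 'c')
  sorted[12] = caccacbcbacab$bbc  (last char: 'c')
  sorted[13] = cbacab$bbccaccacb  (last char: 'b')
  sorted[14] = cbcbacab$bbccacca  (last char: 'a')
  sorted[15] = ccacbcbacab$bbcca  (last char: 'a')
  sorted[16] = ccaccacbcbacab$bb  (last char: 'b')
Last column: bcbccac$cbaccbaab
Original string S is at sorted index 7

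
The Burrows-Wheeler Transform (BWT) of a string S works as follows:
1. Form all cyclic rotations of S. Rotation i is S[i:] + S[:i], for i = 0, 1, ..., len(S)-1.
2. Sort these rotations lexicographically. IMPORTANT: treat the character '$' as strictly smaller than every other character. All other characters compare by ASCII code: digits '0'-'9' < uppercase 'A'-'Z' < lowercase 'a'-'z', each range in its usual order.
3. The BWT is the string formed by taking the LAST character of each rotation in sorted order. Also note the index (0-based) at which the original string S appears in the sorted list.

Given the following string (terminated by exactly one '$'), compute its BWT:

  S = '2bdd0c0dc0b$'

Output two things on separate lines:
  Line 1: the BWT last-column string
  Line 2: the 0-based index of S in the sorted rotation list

Answer: bcdc$02d0d0b
4

Derivation:
All 12 rotations (rotation i = S[i:]+S[:i]):
  rot[0] = 2bdd0c0dc0b$
  rot[1] = bdd0c0dc0b$2
  rot[2] = dd0c0dc0b$2b
  rot[3] = d0c0dc0b$2bd
  rot[4] = 0c0dc0b$2bdd
  rot[5] = c0dc0b$2bdd0
  rot[6] = 0dc0b$2bdd0c
  rot[7] = dc0b$2bdd0c0
  rot[8] = c0b$2bdd0c0d
  rot[9] = 0b$2bdd0c0dc
  rot[10] = b$2bdd0c0dc0
  rot[11] = $2bdd0c0dc0b
Sorted (with $ < everything):
  sorted[0] = $2bdd0c0dc0b  (last char: 'b')
  sorted[1] = 0b$2bdd0c0dc  (last char: 'c')
  sorted[2] = 0c0dc0b$2bdd  (last char: 'd')
  sorted[3] = 0dc0b$2bdd0c  (last char: 'c')
  sorted[4] = 2bdd0c0dc0b$  (last char: '$')
  sorted[5] = b$2bdd0c0dc0  (last char: '0')
  sorted[6] = bdd0c0dc0b$2  (last char: '2')
  sorted[7] = c0b$2bdd0c0d  (last char: 'd')
  sorted[8] = c0dc0b$2bdd0  (last char: '0')
  sorted[9] = d0c0dc0b$2bd  (last char: 'd')
  sorted[10] = dc0b$2bdd0c0  (last char: '0')
  sorted[11] = dd0c0dc0b$2b  (last char: 'b')
Last column: bcdc$02d0d0b
Original string S is at sorted index 4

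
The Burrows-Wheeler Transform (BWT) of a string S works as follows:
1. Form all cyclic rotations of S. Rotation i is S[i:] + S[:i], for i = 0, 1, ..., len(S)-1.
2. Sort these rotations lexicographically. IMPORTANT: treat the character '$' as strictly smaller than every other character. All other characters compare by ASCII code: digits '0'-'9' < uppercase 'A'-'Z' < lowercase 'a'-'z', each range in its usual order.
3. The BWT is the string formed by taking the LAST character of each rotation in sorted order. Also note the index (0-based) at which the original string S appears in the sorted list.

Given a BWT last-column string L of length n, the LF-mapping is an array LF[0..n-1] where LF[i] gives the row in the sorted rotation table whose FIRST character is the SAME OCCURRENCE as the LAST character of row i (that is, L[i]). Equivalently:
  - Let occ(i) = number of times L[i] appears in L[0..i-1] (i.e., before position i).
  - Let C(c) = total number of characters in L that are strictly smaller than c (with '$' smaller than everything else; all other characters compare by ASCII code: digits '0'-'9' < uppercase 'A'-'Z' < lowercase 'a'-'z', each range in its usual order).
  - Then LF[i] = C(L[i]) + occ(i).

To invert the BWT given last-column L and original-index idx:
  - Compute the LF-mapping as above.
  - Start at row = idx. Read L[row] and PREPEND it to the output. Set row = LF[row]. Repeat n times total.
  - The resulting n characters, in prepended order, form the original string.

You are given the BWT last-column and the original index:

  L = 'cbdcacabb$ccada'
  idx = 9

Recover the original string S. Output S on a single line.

Answer: cacccbaaddabbc$

Derivation:
LF mapping: 8 5 13 9 1 10 2 6 7 0 11 12 3 14 4
Walk LF starting at row 9, prepending L[row]:
  step 1: row=9, L[9]='$', prepend. Next row=LF[9]=0
  step 2: row=0, L[0]='c', prepend. Next row=LF[0]=8
  step 3: row=8, L[8]='b', prepend. Next row=LF[8]=7
  step 4: row=7, L[7]='b', prepend. Next row=LF[7]=6
  step 5: row=6, L[6]='a', prepend. Next row=LF[6]=2
  step 6: row=2, L[2]='d', prepend. Next row=LF[2]=13
  step 7: row=13, L[13]='d', prepend. Next row=LF[13]=14
  step 8: row=14, L[14]='a', prepend. Next row=LF[14]=4
  step 9: row=4, L[4]='a', prepend. Next row=LF[4]=1
  step 10: row=1, L[1]='b', prepend. Next row=LF[1]=5
  step 11: row=5, L[5]='c', prepend. Next row=LF[5]=10
  step 12: row=10, L[10]='c', prepend. Next row=LF[10]=11
  step 13: row=11, L[11]='c', prepend. Next row=LF[11]=12
  step 14: row=12, L[12]='a', prepend. Next row=LF[12]=3
  step 15: row=3, L[3]='c', prepend. Next row=LF[3]=9
Reversed output: cacccbaaddabbc$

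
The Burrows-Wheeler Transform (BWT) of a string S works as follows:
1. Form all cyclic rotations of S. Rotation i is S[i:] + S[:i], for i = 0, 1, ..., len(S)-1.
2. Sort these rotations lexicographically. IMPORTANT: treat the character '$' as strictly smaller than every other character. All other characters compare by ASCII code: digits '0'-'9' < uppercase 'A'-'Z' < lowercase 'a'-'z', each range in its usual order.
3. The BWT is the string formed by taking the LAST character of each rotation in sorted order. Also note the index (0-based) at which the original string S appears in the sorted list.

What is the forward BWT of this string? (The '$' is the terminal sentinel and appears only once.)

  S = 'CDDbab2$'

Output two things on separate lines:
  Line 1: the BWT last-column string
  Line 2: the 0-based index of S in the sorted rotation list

All 8 rotations (rotation i = S[i:]+S[:i]):
  rot[0] = CDDbab2$
  rot[1] = DDbab2$C
  rot[2] = Dbab2$CD
  rot[3] = bab2$CDD
  rot[4] = ab2$CDDb
  rot[5] = b2$CDDba
  rot[6] = 2$CDDbab
  rot[7] = $CDDbab2
Sorted (with $ < everything):
  sorted[0] = $CDDbab2  (last char: '2')
  sorted[1] = 2$CDDbab  (last char: 'b')
  sorted[2] = CDDbab2$  (last char: '$')
  sorted[3] = DDbab2$C  (last char: 'C')
  sorted[4] = Dbab2$CD  (last char: 'D')
  sorted[5] = ab2$CDDb  (last char: 'b')
  sorted[6] = b2$CDDba  (last char: 'a')
  sorted[7] = bab2$CDD  (last char: 'D')
Last column: 2b$CDbaD
Original string S is at sorted index 2

Answer: 2b$CDbaD
2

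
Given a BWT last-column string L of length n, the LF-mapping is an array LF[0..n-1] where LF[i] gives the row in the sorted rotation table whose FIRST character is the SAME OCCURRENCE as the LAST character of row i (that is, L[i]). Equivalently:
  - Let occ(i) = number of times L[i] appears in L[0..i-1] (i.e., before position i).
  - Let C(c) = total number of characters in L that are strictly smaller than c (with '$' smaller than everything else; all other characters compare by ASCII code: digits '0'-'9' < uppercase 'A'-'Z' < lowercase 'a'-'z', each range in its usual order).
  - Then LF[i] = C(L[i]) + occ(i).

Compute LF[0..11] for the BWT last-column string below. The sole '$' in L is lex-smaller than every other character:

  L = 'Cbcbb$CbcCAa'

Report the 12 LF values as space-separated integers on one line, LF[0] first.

Answer: 2 6 10 7 8 0 3 9 11 4 1 5

Derivation:
Char counts: '$':1, 'A':1, 'C':3, 'a':1, 'b':4, 'c':2
C (first-col start): C('$')=0, C('A')=1, C('C')=2, C('a')=5, C('b')=6, C('c')=10
L[0]='C': occ=0, LF[0]=C('C')+0=2+0=2
L[1]='b': occ=0, LF[1]=C('b')+0=6+0=6
L[2]='c': occ=0, LF[2]=C('c')+0=10+0=10
L[3]='b': occ=1, LF[3]=C('b')+1=6+1=7
L[4]='b': occ=2, LF[4]=C('b')+2=6+2=8
L[5]='$': occ=0, LF[5]=C('$')+0=0+0=0
L[6]='C': occ=1, LF[6]=C('C')+1=2+1=3
L[7]='b': occ=3, LF[7]=C('b')+3=6+3=9
L[8]='c': occ=1, LF[8]=C('c')+1=10+1=11
L[9]='C': occ=2, LF[9]=C('C')+2=2+2=4
L[10]='A': occ=0, LF[10]=C('A')+0=1+0=1
L[11]='a': occ=0, LF[11]=C('a')+0=5+0=5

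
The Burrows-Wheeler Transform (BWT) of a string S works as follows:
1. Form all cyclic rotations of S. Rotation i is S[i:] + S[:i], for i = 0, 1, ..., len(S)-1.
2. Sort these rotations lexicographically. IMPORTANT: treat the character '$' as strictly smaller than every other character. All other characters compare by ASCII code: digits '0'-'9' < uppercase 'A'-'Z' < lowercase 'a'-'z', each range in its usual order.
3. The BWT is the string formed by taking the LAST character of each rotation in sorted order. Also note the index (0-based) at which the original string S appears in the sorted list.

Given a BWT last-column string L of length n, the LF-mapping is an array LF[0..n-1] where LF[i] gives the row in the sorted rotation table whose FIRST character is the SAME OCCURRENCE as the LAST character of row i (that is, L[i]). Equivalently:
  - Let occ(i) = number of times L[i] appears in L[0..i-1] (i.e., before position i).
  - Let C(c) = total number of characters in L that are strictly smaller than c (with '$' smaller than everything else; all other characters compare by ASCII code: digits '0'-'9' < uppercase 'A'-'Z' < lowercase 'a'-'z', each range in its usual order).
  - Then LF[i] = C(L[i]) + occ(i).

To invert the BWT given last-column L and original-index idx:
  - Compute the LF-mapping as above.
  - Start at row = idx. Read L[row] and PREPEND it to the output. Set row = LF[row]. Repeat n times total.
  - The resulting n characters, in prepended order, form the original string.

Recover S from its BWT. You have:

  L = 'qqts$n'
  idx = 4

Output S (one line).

Answer: sqntq$

Derivation:
LF mapping: 2 3 5 4 0 1
Walk LF starting at row 4, prepending L[row]:
  step 1: row=4, L[4]='$', prepend. Next row=LF[4]=0
  step 2: row=0, L[0]='q', prepend. Next row=LF[0]=2
  step 3: row=2, L[2]='t', prepend. Next row=LF[2]=5
  step 4: row=5, L[5]='n', prepend. Next row=LF[5]=1
  step 5: row=1, L[1]='q', prepend. Next row=LF[1]=3
  step 6: row=3, L[3]='s', prepend. Next row=LF[3]=4
Reversed output: sqntq$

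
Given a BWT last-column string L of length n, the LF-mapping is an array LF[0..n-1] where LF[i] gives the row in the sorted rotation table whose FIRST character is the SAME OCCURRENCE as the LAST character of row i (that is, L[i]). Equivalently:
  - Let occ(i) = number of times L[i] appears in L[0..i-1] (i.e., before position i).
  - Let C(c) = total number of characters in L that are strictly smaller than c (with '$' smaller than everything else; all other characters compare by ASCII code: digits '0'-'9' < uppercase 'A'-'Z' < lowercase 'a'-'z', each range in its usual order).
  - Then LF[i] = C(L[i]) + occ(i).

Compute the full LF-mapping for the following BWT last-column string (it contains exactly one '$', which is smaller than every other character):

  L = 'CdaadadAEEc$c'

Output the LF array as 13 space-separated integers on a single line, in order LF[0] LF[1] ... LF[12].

Answer: 2 10 5 6 11 7 12 1 3 4 8 0 9

Derivation:
Char counts: '$':1, 'A':1, 'C':1, 'E':2, 'a':3, 'c':2, 'd':3
C (first-col start): C('$')=0, C('A')=1, C('C')=2, C('E')=3, C('a')=5, C('c')=8, C('d')=10
L[0]='C': occ=0, LF[0]=C('C')+0=2+0=2
L[1]='d': occ=0, LF[1]=C('d')+0=10+0=10
L[2]='a': occ=0, LF[2]=C('a')+0=5+0=5
L[3]='a': occ=1, LF[3]=C('a')+1=5+1=6
L[4]='d': occ=1, LF[4]=C('d')+1=10+1=11
L[5]='a': occ=2, LF[5]=C('a')+2=5+2=7
L[6]='d': occ=2, LF[6]=C('d')+2=10+2=12
L[7]='A': occ=0, LF[7]=C('A')+0=1+0=1
L[8]='E': occ=0, LF[8]=C('E')+0=3+0=3
L[9]='E': occ=1, LF[9]=C('E')+1=3+1=4
L[10]='c': occ=0, LF[10]=C('c')+0=8+0=8
L[11]='$': occ=0, LF[11]=C('$')+0=0+0=0
L[12]='c': occ=1, LF[12]=C('c')+1=8+1=9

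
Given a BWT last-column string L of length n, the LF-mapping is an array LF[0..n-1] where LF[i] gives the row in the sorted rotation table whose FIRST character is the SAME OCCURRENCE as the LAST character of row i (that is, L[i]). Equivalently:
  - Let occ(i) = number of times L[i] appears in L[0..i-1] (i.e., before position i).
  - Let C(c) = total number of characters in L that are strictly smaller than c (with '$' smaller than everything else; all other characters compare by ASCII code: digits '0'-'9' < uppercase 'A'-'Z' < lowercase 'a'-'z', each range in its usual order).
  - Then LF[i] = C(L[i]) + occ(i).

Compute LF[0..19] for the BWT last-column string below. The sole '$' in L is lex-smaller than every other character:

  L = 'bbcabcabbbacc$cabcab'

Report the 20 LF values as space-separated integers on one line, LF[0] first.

Char counts: '$':1, 'a':5, 'b':8, 'c':6
C (first-col start): C('$')=0, C('a')=1, C('b')=6, C('c')=14
L[0]='b': occ=0, LF[0]=C('b')+0=6+0=6
L[1]='b': occ=1, LF[1]=C('b')+1=6+1=7
L[2]='c': occ=0, LF[2]=C('c')+0=14+0=14
L[3]='a': occ=0, LF[3]=C('a')+0=1+0=1
L[4]='b': occ=2, LF[4]=C('b')+2=6+2=8
L[5]='c': occ=1, LF[5]=C('c')+1=14+1=15
L[6]='a': occ=1, LF[6]=C('a')+1=1+1=2
L[7]='b': occ=3, LF[7]=C('b')+3=6+3=9
L[8]='b': occ=4, LF[8]=C('b')+4=6+4=10
L[9]='b': occ=5, LF[9]=C('b')+5=6+5=11
L[10]='a': occ=2, LF[10]=C('a')+2=1+2=3
L[11]='c': occ=2, LF[11]=C('c')+2=14+2=16
L[12]='c': occ=3, LF[12]=C('c')+3=14+3=17
L[13]='$': occ=0, LF[13]=C('$')+0=0+0=0
L[14]='c': occ=4, LF[14]=C('c')+4=14+4=18
L[15]='a': occ=3, LF[15]=C('a')+3=1+3=4
L[16]='b': occ=6, LF[16]=C('b')+6=6+6=12
L[17]='c': occ=5, LF[17]=C('c')+5=14+5=19
L[18]='a': occ=4, LF[18]=C('a')+4=1+4=5
L[19]='b': occ=7, LF[19]=C('b')+7=6+7=13

Answer: 6 7 14 1 8 15 2 9 10 11 3 16 17 0 18 4 12 19 5 13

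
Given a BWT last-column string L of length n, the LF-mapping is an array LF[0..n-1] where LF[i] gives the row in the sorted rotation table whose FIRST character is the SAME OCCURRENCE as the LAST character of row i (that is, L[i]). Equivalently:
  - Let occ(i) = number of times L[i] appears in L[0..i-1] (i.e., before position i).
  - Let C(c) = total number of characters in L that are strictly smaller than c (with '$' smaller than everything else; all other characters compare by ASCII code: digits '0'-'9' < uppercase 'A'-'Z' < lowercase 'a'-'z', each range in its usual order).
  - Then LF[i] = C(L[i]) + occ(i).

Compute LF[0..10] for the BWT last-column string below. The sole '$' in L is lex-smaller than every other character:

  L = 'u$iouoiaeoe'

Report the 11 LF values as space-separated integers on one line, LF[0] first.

Answer: 9 0 4 6 10 7 5 1 2 8 3

Derivation:
Char counts: '$':1, 'a':1, 'e':2, 'i':2, 'o':3, 'u':2
C (first-col start): C('$')=0, C('a')=1, C('e')=2, C('i')=4, C('o')=6, C('u')=9
L[0]='u': occ=0, LF[0]=C('u')+0=9+0=9
L[1]='$': occ=0, LF[1]=C('$')+0=0+0=0
L[2]='i': occ=0, LF[2]=C('i')+0=4+0=4
L[3]='o': occ=0, LF[3]=C('o')+0=6+0=6
L[4]='u': occ=1, LF[4]=C('u')+1=9+1=10
L[5]='o': occ=1, LF[5]=C('o')+1=6+1=7
L[6]='i': occ=1, LF[6]=C('i')+1=4+1=5
L[7]='a': occ=0, LF[7]=C('a')+0=1+0=1
L[8]='e': occ=0, LF[8]=C('e')+0=2+0=2
L[9]='o': occ=2, LF[9]=C('o')+2=6+2=8
L[10]='e': occ=1, LF[10]=C('e')+1=2+1=3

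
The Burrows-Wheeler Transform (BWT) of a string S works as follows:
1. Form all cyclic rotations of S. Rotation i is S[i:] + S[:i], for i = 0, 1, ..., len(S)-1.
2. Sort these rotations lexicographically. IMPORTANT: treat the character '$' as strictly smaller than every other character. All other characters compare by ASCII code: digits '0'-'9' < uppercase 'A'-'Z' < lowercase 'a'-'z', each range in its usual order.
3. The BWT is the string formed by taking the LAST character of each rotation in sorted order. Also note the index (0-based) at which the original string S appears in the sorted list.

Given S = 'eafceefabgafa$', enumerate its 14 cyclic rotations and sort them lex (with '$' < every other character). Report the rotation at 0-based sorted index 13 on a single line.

Answer: gafa$eafceefab

Derivation:
All 14 rotations (rotation i = S[i:]+S[:i]):
  rot[0] = eafceefabgafa$
  rot[1] = afceefabgafa$e
  rot[2] = fceefabgafa$ea
  rot[3] = ceefabgafa$eaf
  rot[4] = eefabgafa$eafc
  rot[5] = efabgafa$eafce
  rot[6] = fabgafa$eafcee
  rot[7] = abgafa$eafceef
  rot[8] = bgafa$eafceefa
  rot[9] = gafa$eafceefab
  rot[10] = afa$eafceefabg
  rot[11] = fa$eafceefabga
  rot[12] = a$eafceefabgaf
  rot[13] = $eafceefabgafa
Sorted (with $ < everything):
  sorted[0] = $eafceefabgafa
  sorted[1] = a$eafceefabgaf
  sorted[2] = abgafa$eafceef
  sorted[3] = afa$eafceefabg
  sorted[4] = afceefabgafa$e
  sorted[5] = bgafa$eafceefa
  sorted[6] = ceefabgafa$eaf
  sorted[7] = eafceefabgafa$
  sorted[8] = eefabgafa$eafc
  sorted[9] = efabgafa$eafce
  sorted[10] = fa$eafceefabga
  sorted[11] = fabgafa$eafcee
  sorted[12] = fceefabgafa$ea
  sorted[13] = gafa$eafceefab
sorted[13] = gafa$eafceefab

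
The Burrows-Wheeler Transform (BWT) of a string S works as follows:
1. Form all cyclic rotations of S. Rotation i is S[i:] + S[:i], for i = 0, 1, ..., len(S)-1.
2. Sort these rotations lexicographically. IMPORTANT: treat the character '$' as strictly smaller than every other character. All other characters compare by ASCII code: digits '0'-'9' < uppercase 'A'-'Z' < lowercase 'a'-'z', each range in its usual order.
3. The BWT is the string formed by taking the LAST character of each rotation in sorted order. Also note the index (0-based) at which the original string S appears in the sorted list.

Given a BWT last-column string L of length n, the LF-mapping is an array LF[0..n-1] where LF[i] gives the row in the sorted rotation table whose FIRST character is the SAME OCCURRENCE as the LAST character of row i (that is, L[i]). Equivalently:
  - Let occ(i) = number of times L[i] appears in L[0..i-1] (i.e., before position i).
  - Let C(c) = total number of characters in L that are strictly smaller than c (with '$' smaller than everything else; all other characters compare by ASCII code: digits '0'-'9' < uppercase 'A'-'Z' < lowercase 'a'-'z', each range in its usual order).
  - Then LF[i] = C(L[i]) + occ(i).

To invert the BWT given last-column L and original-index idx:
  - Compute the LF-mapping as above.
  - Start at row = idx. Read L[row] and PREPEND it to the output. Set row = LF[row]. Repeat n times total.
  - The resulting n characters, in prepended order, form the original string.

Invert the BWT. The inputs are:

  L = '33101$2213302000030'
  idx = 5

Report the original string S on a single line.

LF mapping: 14 15 8 1 9 0 11 12 10 16 17 2 13 3 4 5 6 18 7
Walk LF starting at row 5, prepending L[row]:
  step 1: row=5, L[5]='$', prepend. Next row=LF[5]=0
  step 2: row=0, L[0]='3', prepend. Next row=LF[0]=14
  step 3: row=14, L[14]='0', prepend. Next row=LF[14]=4
  step 4: row=4, L[4]='1', prepend. Next row=LF[4]=9
  step 5: row=9, L[9]='3', prepend. Next row=LF[9]=16
  step 6: row=16, L[16]='0', prepend. Next row=LF[16]=6
  step 7: row=6, L[6]='2', prepend. Next row=LF[6]=11
  step 8: row=11, L[11]='0', prepend. Next row=LF[11]=2
  step 9: row=2, L[2]='1', prepend. Next row=LF[2]=8
  step 10: row=8, L[8]='1', prepend. Next row=LF[8]=10
  step 11: row=10, L[10]='3', prepend. Next row=LF[10]=17
  step 12: row=17, L[17]='3', prepend. Next row=LF[17]=18
  step 13: row=18, L[18]='0', prepend. Next row=LF[18]=7
  step 14: row=7, L[7]='2', prepend. Next row=LF[7]=12
  step 15: row=12, L[12]='2', prepend. Next row=LF[12]=13
  step 16: row=13, L[13]='0', prepend. Next row=LF[13]=3
  step 17: row=3, L[3]='0', prepend. Next row=LF[3]=1
  step 18: row=1, L[1]='3', prepend. Next row=LF[1]=15
  step 19: row=15, L[15]='0', prepend. Next row=LF[15]=5
Reversed output: 030022033110203103$

Answer: 030022033110203103$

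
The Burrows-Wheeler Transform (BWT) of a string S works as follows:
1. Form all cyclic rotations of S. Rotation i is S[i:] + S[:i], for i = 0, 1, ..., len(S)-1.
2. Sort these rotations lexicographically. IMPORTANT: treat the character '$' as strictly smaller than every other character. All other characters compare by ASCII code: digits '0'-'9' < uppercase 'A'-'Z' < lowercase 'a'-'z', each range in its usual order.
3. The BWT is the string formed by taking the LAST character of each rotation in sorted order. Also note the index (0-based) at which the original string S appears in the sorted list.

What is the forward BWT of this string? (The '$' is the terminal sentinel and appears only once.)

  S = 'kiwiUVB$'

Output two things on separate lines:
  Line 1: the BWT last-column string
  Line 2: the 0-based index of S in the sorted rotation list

All 8 rotations (rotation i = S[i:]+S[:i]):
  rot[0] = kiwiUVB$
  rot[1] = iwiUVB$k
  rot[2] = wiUVB$ki
  rot[3] = iUVB$kiw
  rot[4] = UVB$kiwi
  rot[5] = VB$kiwiU
  rot[6] = B$kiwiUV
  rot[7] = $kiwiUVB
Sorted (with $ < everything):
  sorted[0] = $kiwiUVB  (last char: 'B')
  sorted[1] = B$kiwiUV  (last char: 'V')
  sorted[2] = UVB$kiwi  (last char: 'i')
  sorted[3] = VB$kiwiU  (last char: 'U')
  sorted[4] = iUVB$kiw  (last char: 'w')
  sorted[5] = iwiUVB$k  (last char: 'k')
  sorted[6] = kiwiUVB$  (last char: '$')
  sorted[7] = wiUVB$ki  (last char: 'i')
Last column: BViUwk$i
Original string S is at sorted index 6

Answer: BViUwk$i
6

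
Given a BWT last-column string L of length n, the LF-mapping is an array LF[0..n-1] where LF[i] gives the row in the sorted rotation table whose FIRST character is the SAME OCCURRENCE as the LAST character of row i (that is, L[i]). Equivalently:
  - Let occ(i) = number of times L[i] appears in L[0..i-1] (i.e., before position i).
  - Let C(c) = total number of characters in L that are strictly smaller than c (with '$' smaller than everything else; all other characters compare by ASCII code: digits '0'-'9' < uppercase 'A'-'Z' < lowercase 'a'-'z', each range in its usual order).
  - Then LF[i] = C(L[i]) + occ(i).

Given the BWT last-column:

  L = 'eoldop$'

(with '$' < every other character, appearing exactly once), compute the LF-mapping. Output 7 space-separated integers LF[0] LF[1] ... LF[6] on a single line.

Char counts: '$':1, 'd':1, 'e':1, 'l':1, 'o':2, 'p':1
C (first-col start): C('$')=0, C('d')=1, C('e')=2, C('l')=3, C('o')=4, C('p')=6
L[0]='e': occ=0, LF[0]=C('e')+0=2+0=2
L[1]='o': occ=0, LF[1]=C('o')+0=4+0=4
L[2]='l': occ=0, LF[2]=C('l')+0=3+0=3
L[3]='d': occ=0, LF[3]=C('d')+0=1+0=1
L[4]='o': occ=1, LF[4]=C('o')+1=4+1=5
L[5]='p': occ=0, LF[5]=C('p')+0=6+0=6
L[6]='$': occ=0, LF[6]=C('$')+0=0+0=0

Answer: 2 4 3 1 5 6 0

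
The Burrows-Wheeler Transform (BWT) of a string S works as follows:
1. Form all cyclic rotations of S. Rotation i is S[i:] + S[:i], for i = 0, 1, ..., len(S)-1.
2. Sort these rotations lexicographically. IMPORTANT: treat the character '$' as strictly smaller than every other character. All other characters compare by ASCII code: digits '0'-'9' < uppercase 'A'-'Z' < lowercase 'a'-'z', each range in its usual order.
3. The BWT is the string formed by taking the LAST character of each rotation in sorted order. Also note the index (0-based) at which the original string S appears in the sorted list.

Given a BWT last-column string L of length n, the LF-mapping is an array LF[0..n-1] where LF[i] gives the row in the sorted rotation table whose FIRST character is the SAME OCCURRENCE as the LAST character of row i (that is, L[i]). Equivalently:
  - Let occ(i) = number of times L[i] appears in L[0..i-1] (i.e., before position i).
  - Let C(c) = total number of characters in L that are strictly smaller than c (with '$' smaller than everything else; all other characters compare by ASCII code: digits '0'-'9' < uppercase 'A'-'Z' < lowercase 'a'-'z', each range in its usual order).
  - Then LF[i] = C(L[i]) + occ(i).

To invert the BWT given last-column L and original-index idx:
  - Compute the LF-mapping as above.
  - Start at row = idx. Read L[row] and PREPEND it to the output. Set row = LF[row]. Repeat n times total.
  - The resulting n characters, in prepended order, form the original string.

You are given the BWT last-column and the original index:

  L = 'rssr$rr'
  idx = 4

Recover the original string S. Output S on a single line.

LF mapping: 1 5 6 2 0 3 4
Walk LF starting at row 4, prepending L[row]:
  step 1: row=4, L[4]='$', prepend. Next row=LF[4]=0
  step 2: row=0, L[0]='r', prepend. Next row=LF[0]=1
  step 3: row=1, L[1]='s', prepend. Next row=LF[1]=5
  step 4: row=5, L[5]='r', prepend. Next row=LF[5]=3
  step 5: row=3, L[3]='r', prepend. Next row=LF[3]=2
  step 6: row=2, L[2]='s', prepend. Next row=LF[2]=6
  step 7: row=6, L[6]='r', prepend. Next row=LF[6]=4
Reversed output: rsrrsr$

Answer: rsrrsr$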